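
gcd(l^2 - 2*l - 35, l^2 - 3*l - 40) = l + 5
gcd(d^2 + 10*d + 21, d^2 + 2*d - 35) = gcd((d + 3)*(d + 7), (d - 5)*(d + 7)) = d + 7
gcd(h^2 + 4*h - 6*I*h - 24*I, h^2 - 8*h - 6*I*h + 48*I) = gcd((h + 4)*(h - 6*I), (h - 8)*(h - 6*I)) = h - 6*I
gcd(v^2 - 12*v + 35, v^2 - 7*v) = v - 7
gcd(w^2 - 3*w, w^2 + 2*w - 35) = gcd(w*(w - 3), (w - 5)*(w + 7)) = 1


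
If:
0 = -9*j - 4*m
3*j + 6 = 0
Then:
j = -2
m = 9/2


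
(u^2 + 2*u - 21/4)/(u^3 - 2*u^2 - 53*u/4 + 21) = 1/(u - 4)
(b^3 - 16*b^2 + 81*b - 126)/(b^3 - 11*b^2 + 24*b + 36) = (b^2 - 10*b + 21)/(b^2 - 5*b - 6)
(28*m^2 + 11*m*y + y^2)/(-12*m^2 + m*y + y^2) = (7*m + y)/(-3*m + y)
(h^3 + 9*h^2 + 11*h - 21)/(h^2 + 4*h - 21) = (h^2 + 2*h - 3)/(h - 3)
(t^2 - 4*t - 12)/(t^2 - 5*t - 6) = (t + 2)/(t + 1)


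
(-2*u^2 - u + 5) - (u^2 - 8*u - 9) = -3*u^2 + 7*u + 14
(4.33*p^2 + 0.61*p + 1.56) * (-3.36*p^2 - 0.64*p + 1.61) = -14.5488*p^4 - 4.8208*p^3 + 1.3393*p^2 - 0.0163*p + 2.5116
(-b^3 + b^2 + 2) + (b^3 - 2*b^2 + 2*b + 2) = -b^2 + 2*b + 4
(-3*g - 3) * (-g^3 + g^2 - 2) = 3*g^4 - 3*g^2 + 6*g + 6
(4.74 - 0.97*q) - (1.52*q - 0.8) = 5.54 - 2.49*q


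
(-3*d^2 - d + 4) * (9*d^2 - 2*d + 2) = -27*d^4 - 3*d^3 + 32*d^2 - 10*d + 8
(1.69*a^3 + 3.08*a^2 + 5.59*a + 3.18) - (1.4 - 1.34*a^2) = 1.69*a^3 + 4.42*a^2 + 5.59*a + 1.78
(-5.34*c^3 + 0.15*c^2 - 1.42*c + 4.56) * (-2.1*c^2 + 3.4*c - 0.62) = 11.214*c^5 - 18.471*c^4 + 6.8028*c^3 - 14.497*c^2 + 16.3844*c - 2.8272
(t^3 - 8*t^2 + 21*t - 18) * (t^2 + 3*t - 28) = t^5 - 5*t^4 - 31*t^3 + 269*t^2 - 642*t + 504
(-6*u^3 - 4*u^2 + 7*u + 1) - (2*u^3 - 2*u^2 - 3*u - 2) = -8*u^3 - 2*u^2 + 10*u + 3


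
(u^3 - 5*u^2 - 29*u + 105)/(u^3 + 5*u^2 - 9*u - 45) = (u - 7)/(u + 3)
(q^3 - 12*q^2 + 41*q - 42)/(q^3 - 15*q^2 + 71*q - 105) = (q - 2)/(q - 5)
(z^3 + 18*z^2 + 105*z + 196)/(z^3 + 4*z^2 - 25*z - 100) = (z^2 + 14*z + 49)/(z^2 - 25)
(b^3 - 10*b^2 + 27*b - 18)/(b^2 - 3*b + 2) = (b^2 - 9*b + 18)/(b - 2)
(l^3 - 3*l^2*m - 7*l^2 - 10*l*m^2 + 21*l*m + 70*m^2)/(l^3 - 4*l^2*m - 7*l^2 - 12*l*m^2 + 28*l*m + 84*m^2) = (l - 5*m)/(l - 6*m)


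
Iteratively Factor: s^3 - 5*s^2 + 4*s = (s - 1)*(s^2 - 4*s) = s*(s - 1)*(s - 4)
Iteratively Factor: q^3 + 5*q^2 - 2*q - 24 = (q + 3)*(q^2 + 2*q - 8) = (q - 2)*(q + 3)*(q + 4)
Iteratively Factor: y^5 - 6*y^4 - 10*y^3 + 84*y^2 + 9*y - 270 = (y - 3)*(y^4 - 3*y^3 - 19*y^2 + 27*y + 90) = (y - 3)*(y + 2)*(y^3 - 5*y^2 - 9*y + 45) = (y - 3)*(y + 2)*(y + 3)*(y^2 - 8*y + 15) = (y - 3)^2*(y + 2)*(y + 3)*(y - 5)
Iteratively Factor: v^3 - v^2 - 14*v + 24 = (v - 2)*(v^2 + v - 12) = (v - 2)*(v + 4)*(v - 3)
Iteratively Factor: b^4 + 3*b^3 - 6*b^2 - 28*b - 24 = (b + 2)*(b^3 + b^2 - 8*b - 12) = (b - 3)*(b + 2)*(b^2 + 4*b + 4) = (b - 3)*(b + 2)^2*(b + 2)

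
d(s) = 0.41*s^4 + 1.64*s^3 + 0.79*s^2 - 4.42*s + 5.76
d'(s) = 1.64*s^3 + 4.92*s^2 + 1.58*s - 4.42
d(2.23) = 28.16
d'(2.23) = 41.76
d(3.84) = 182.45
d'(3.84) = 167.06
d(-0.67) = 8.67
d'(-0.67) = -3.76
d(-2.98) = 14.88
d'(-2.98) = -8.84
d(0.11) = 5.29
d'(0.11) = -4.18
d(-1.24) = 10.30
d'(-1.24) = -1.94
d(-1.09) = 9.97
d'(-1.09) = -2.42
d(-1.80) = 11.02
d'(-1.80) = -0.89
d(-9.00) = 1603.98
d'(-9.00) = -815.68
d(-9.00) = 1603.98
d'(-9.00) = -815.68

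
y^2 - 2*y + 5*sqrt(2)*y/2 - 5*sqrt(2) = (y - 2)*(y + 5*sqrt(2)/2)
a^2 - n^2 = (a - n)*(a + n)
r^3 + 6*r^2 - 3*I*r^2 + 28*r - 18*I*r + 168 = (r + 6)*(r - 7*I)*(r + 4*I)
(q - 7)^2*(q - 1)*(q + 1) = q^4 - 14*q^3 + 48*q^2 + 14*q - 49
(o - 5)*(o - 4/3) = o^2 - 19*o/3 + 20/3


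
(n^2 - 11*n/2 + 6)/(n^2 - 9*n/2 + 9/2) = (n - 4)/(n - 3)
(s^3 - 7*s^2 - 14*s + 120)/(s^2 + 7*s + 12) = (s^2 - 11*s + 30)/(s + 3)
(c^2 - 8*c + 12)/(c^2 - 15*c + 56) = (c^2 - 8*c + 12)/(c^2 - 15*c + 56)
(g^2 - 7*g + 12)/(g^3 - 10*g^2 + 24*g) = (g - 3)/(g*(g - 6))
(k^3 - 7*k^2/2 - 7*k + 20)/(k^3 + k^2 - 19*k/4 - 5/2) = 2*(k - 4)/(2*k + 1)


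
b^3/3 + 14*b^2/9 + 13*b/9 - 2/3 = (b/3 + 1)*(b - 1/3)*(b + 2)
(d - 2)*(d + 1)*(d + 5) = d^3 + 4*d^2 - 7*d - 10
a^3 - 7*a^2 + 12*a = a*(a - 4)*(a - 3)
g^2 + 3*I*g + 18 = (g - 3*I)*(g + 6*I)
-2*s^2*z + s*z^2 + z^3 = z*(-s + z)*(2*s + z)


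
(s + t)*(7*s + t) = 7*s^2 + 8*s*t + t^2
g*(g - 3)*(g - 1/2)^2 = g^4 - 4*g^3 + 13*g^2/4 - 3*g/4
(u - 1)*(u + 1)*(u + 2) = u^3 + 2*u^2 - u - 2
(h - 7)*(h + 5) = h^2 - 2*h - 35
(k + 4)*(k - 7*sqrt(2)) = k^2 - 7*sqrt(2)*k + 4*k - 28*sqrt(2)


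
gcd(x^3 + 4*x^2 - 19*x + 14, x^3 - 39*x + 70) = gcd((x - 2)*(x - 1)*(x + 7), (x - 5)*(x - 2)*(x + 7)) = x^2 + 5*x - 14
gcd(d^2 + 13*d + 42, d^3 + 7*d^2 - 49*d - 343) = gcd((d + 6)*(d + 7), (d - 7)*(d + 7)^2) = d + 7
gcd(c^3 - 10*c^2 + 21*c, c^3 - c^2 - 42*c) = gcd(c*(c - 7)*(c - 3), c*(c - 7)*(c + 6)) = c^2 - 7*c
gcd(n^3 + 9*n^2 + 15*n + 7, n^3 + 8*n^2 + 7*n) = n^2 + 8*n + 7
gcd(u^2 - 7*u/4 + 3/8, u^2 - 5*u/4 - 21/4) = 1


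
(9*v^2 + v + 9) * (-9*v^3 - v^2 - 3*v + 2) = -81*v^5 - 18*v^4 - 109*v^3 + 6*v^2 - 25*v + 18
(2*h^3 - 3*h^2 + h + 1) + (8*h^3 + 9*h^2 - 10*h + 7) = 10*h^3 + 6*h^2 - 9*h + 8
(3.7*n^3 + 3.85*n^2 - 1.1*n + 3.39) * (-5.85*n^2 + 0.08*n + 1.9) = -21.645*n^5 - 22.2265*n^4 + 13.773*n^3 - 12.6045*n^2 - 1.8188*n + 6.441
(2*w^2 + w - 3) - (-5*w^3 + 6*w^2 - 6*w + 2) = 5*w^3 - 4*w^2 + 7*w - 5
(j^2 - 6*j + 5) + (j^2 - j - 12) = 2*j^2 - 7*j - 7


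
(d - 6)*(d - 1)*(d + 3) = d^3 - 4*d^2 - 15*d + 18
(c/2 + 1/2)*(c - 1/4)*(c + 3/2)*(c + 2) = c^4/2 + 17*c^3/8 + 43*c^2/16 + 11*c/16 - 3/8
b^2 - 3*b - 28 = (b - 7)*(b + 4)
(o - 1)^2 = o^2 - 2*o + 1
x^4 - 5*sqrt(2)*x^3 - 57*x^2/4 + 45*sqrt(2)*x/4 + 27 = (x - 3/2)*(x + 3/2)*(x - 6*sqrt(2))*(x + sqrt(2))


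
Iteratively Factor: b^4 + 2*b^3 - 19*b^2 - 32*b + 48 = (b - 1)*(b^3 + 3*b^2 - 16*b - 48) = (b - 4)*(b - 1)*(b^2 + 7*b + 12) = (b - 4)*(b - 1)*(b + 3)*(b + 4)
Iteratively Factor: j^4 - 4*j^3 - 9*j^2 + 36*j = (j - 4)*(j^3 - 9*j) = (j - 4)*(j - 3)*(j^2 + 3*j) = (j - 4)*(j - 3)*(j + 3)*(j)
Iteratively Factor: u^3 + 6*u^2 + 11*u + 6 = (u + 1)*(u^2 + 5*u + 6) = (u + 1)*(u + 3)*(u + 2)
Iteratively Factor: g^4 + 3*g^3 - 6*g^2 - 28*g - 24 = (g + 2)*(g^3 + g^2 - 8*g - 12) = (g + 2)^2*(g^2 - g - 6) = (g + 2)^3*(g - 3)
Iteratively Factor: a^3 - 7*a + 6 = (a - 2)*(a^2 + 2*a - 3) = (a - 2)*(a - 1)*(a + 3)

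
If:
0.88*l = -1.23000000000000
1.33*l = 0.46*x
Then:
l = -1.40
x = -4.04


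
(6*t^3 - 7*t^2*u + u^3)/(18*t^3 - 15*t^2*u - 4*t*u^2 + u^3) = (2*t - u)/(6*t - u)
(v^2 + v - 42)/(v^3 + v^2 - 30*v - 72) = (v + 7)/(v^2 + 7*v + 12)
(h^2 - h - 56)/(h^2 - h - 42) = (-h^2 + h + 56)/(-h^2 + h + 42)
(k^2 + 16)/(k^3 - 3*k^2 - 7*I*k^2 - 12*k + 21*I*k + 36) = (k + 4*I)/(k^2 - 3*k*(1 + I) + 9*I)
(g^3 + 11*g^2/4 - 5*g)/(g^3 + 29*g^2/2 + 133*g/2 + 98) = g*(4*g - 5)/(2*(2*g^2 + 21*g + 49))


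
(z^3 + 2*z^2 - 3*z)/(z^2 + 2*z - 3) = z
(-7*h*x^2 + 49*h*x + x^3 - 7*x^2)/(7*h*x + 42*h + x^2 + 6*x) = x*(-7*h*x + 49*h + x^2 - 7*x)/(7*h*x + 42*h + x^2 + 6*x)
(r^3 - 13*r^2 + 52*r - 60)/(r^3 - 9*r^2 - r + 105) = (r^2 - 8*r + 12)/(r^2 - 4*r - 21)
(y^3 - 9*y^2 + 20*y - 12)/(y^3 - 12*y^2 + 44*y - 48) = (y - 1)/(y - 4)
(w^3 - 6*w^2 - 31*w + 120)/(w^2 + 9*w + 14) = (w^3 - 6*w^2 - 31*w + 120)/(w^2 + 9*w + 14)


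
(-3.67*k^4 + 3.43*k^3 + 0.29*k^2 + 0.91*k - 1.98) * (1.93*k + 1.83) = -7.0831*k^5 - 0.0961999999999996*k^4 + 6.8366*k^3 + 2.287*k^2 - 2.1561*k - 3.6234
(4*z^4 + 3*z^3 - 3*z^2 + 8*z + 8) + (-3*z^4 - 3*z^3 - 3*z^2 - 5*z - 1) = z^4 - 6*z^2 + 3*z + 7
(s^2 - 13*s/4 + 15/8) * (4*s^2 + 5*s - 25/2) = 4*s^4 - 8*s^3 - 85*s^2/4 + 50*s - 375/16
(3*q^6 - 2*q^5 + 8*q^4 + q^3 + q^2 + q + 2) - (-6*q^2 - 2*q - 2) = 3*q^6 - 2*q^5 + 8*q^4 + q^3 + 7*q^2 + 3*q + 4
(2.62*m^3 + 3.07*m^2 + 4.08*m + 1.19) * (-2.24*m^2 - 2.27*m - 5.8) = -5.8688*m^5 - 12.8242*m^4 - 31.3041*m^3 - 29.7332*m^2 - 26.3653*m - 6.902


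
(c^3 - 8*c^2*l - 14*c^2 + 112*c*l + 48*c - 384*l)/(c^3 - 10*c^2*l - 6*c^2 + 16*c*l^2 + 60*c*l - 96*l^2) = (c - 8)/(c - 2*l)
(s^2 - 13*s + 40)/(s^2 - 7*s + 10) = (s - 8)/(s - 2)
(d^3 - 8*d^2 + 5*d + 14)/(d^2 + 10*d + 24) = (d^3 - 8*d^2 + 5*d + 14)/(d^2 + 10*d + 24)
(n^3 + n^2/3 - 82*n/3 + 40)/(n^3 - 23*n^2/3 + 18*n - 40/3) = (n + 6)/(n - 2)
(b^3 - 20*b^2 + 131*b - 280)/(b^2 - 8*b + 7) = (b^2 - 13*b + 40)/(b - 1)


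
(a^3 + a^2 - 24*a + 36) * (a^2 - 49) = a^5 + a^4 - 73*a^3 - 13*a^2 + 1176*a - 1764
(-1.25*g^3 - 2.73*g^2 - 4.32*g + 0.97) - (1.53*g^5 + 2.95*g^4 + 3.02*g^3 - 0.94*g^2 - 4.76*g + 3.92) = -1.53*g^5 - 2.95*g^4 - 4.27*g^3 - 1.79*g^2 + 0.44*g - 2.95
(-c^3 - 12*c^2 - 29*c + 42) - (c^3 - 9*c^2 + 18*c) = -2*c^3 - 3*c^2 - 47*c + 42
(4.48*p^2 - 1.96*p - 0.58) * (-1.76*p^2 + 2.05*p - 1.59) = -7.8848*p^4 + 12.6336*p^3 - 10.1204*p^2 + 1.9274*p + 0.9222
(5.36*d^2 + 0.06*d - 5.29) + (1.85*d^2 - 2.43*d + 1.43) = 7.21*d^2 - 2.37*d - 3.86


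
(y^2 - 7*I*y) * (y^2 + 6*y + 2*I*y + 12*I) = y^4 + 6*y^3 - 5*I*y^3 + 14*y^2 - 30*I*y^2 + 84*y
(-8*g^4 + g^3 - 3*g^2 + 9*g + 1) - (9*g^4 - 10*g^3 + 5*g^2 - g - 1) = -17*g^4 + 11*g^3 - 8*g^2 + 10*g + 2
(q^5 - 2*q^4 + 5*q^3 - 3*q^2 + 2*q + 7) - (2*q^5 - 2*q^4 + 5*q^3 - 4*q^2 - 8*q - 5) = -q^5 + q^2 + 10*q + 12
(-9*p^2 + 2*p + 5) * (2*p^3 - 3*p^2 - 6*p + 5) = -18*p^5 + 31*p^4 + 58*p^3 - 72*p^2 - 20*p + 25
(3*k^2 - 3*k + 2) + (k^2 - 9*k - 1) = 4*k^2 - 12*k + 1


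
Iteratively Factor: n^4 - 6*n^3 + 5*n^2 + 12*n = (n - 3)*(n^3 - 3*n^2 - 4*n) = (n - 3)*(n + 1)*(n^2 - 4*n) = n*(n - 3)*(n + 1)*(n - 4)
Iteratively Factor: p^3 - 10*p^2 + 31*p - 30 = (p - 2)*(p^2 - 8*p + 15) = (p - 3)*(p - 2)*(p - 5)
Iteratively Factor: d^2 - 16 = (d + 4)*(d - 4)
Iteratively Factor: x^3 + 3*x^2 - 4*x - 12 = (x + 2)*(x^2 + x - 6) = (x - 2)*(x + 2)*(x + 3)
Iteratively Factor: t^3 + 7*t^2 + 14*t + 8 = (t + 1)*(t^2 + 6*t + 8) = (t + 1)*(t + 4)*(t + 2)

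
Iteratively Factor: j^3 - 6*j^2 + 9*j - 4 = (j - 1)*(j^2 - 5*j + 4) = (j - 1)^2*(j - 4)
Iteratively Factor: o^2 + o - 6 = (o + 3)*(o - 2)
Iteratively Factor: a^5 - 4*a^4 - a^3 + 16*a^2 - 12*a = (a - 2)*(a^4 - 2*a^3 - 5*a^2 + 6*a) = a*(a - 2)*(a^3 - 2*a^2 - 5*a + 6) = a*(a - 2)*(a + 2)*(a^2 - 4*a + 3) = a*(a - 2)*(a - 1)*(a + 2)*(a - 3)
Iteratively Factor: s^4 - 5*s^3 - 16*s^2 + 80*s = (s - 4)*(s^3 - s^2 - 20*s) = (s - 5)*(s - 4)*(s^2 + 4*s) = (s - 5)*(s - 4)*(s + 4)*(s)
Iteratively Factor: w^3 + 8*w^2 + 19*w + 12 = (w + 1)*(w^2 + 7*w + 12) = (w + 1)*(w + 3)*(w + 4)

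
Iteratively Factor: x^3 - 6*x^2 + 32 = (x - 4)*(x^2 - 2*x - 8) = (x - 4)*(x + 2)*(x - 4)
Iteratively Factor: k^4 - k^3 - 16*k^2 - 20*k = (k + 2)*(k^3 - 3*k^2 - 10*k) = (k + 2)^2*(k^2 - 5*k) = (k - 5)*(k + 2)^2*(k)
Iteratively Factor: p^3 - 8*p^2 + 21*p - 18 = (p - 3)*(p^2 - 5*p + 6) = (p - 3)*(p - 2)*(p - 3)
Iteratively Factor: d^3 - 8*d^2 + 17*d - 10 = (d - 5)*(d^2 - 3*d + 2) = (d - 5)*(d - 2)*(d - 1)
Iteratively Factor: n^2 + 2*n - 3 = (n - 1)*(n + 3)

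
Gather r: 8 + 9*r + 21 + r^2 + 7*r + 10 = r^2 + 16*r + 39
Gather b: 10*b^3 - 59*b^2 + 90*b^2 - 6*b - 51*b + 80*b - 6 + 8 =10*b^3 + 31*b^2 + 23*b + 2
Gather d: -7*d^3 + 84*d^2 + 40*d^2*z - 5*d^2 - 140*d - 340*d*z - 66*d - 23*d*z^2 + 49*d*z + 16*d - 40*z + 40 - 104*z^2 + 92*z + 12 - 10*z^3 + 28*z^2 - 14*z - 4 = -7*d^3 + d^2*(40*z + 79) + d*(-23*z^2 - 291*z - 190) - 10*z^3 - 76*z^2 + 38*z + 48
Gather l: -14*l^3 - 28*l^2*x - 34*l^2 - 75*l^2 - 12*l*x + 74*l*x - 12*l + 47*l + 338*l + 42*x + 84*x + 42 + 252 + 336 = -14*l^3 + l^2*(-28*x - 109) + l*(62*x + 373) + 126*x + 630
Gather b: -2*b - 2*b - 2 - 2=-4*b - 4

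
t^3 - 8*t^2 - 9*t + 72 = (t - 8)*(t - 3)*(t + 3)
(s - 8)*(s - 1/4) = s^2 - 33*s/4 + 2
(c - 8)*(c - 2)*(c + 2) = c^3 - 8*c^2 - 4*c + 32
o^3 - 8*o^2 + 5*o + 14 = (o - 7)*(o - 2)*(o + 1)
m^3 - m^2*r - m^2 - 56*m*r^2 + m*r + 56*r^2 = (m - 1)*(m - 8*r)*(m + 7*r)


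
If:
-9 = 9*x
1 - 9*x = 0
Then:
No Solution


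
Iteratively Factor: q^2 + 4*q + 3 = (q + 3)*(q + 1)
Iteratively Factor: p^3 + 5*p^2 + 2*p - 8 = (p + 2)*(p^2 + 3*p - 4) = (p + 2)*(p + 4)*(p - 1)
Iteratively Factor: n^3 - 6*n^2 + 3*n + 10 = (n - 5)*(n^2 - n - 2) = (n - 5)*(n + 1)*(n - 2)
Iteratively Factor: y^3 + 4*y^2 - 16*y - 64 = (y + 4)*(y^2 - 16) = (y + 4)^2*(y - 4)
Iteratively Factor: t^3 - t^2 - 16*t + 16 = (t - 4)*(t^2 + 3*t - 4) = (t - 4)*(t + 4)*(t - 1)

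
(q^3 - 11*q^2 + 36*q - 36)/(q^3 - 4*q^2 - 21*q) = (-q^3 + 11*q^2 - 36*q + 36)/(q*(-q^2 + 4*q + 21))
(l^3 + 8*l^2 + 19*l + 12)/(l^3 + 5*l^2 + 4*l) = (l + 3)/l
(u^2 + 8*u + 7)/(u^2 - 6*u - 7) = (u + 7)/(u - 7)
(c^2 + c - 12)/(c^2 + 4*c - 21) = (c + 4)/(c + 7)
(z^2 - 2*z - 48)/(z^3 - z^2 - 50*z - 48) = 1/(z + 1)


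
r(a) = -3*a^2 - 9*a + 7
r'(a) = -6*a - 9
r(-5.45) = -33.06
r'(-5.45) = 23.70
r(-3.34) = 3.59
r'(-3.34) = 11.04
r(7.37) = -222.28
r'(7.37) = -53.22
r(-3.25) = 4.56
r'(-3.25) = 10.50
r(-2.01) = 12.97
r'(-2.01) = 3.06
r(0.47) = 2.11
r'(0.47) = -11.82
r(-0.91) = 12.71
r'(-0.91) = -3.54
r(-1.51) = 13.75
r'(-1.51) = 0.06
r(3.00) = -47.00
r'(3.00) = -27.00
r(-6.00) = -47.00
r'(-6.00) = 27.00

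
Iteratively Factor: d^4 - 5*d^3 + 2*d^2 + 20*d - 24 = (d - 3)*(d^3 - 2*d^2 - 4*d + 8) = (d - 3)*(d - 2)*(d^2 - 4) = (d - 3)*(d - 2)*(d + 2)*(d - 2)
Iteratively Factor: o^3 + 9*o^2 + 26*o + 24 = (o + 2)*(o^2 + 7*o + 12) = (o + 2)*(o + 4)*(o + 3)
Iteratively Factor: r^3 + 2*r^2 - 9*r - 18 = (r - 3)*(r^2 + 5*r + 6) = (r - 3)*(r + 2)*(r + 3)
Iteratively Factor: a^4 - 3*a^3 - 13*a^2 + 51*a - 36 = (a - 3)*(a^3 - 13*a + 12) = (a - 3)*(a + 4)*(a^2 - 4*a + 3) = (a - 3)*(a - 1)*(a + 4)*(a - 3)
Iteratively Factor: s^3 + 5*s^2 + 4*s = (s)*(s^2 + 5*s + 4) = s*(s + 1)*(s + 4)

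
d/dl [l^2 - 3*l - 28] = 2*l - 3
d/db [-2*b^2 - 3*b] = -4*b - 3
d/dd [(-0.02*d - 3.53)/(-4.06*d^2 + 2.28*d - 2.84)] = (-0.0812*d^2 - 28.6636*d + 8.1052)/(16.4836*d^4 - 18.5136*d^3 + 28.2592*d^2 - 12.9504*d + 8.0656)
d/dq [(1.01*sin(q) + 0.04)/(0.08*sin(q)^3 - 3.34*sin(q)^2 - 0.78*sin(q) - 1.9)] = (-0.1616*sin(q)^3 + 3.3638*sin(q)^2 + 0.2672*sin(q) - 1.8878)*cos(q)/(0.0064*sin(q)^6 - 0.5344*sin(q)^5 + 11.0308*sin(q)^4 + 4.9064*sin(q)^3 + 13.3004*sin(q)^2 + 2.964*sin(q) + 3.61)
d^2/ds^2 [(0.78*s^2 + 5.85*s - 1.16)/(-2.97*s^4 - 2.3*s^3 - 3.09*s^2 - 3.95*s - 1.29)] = (-41.281812*s^8 - 651.19626*s^7 - 428.672532*s^6 - 160.27659*s^5 + 541.81851*s^4 + 680.62413*s^3 + 303.293028*s^2 + 204.21207*s + 83.971402)/(26.198073*s^12 + 60.86421*s^11 + 128.903643*s^10 + 243.341405*s^9 + 330.143454*s^8 + 398.94234*s^7 + 428.462406*s^6 + 366.612225*s^5 + 266.731353*s^4 + 167.582735*s^3 + 75.807882*s^2 + 19.719585*s + 2.146689)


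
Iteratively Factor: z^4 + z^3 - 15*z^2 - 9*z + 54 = (z + 3)*(z^3 - 2*z^2 - 9*z + 18) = (z + 3)^2*(z^2 - 5*z + 6) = (z - 2)*(z + 3)^2*(z - 3)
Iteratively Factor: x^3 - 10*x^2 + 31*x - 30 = (x - 5)*(x^2 - 5*x + 6) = (x - 5)*(x - 3)*(x - 2)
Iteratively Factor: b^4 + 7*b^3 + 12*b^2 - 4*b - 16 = (b + 2)*(b^3 + 5*b^2 + 2*b - 8) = (b + 2)*(b + 4)*(b^2 + b - 2) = (b - 1)*(b + 2)*(b + 4)*(b + 2)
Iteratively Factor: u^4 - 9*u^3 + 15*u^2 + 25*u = (u)*(u^3 - 9*u^2 + 15*u + 25) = u*(u - 5)*(u^2 - 4*u - 5) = u*(u - 5)*(u + 1)*(u - 5)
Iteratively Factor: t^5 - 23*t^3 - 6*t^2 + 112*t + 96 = (t - 4)*(t^4 + 4*t^3 - 7*t^2 - 34*t - 24) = (t - 4)*(t + 2)*(t^3 + 2*t^2 - 11*t - 12) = (t - 4)*(t + 1)*(t + 2)*(t^2 + t - 12) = (t - 4)*(t - 3)*(t + 1)*(t + 2)*(t + 4)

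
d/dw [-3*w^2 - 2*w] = -6*w - 2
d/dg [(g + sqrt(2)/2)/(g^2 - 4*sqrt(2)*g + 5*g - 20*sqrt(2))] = (g^2 - 4*sqrt(2)*g + 5*g - (2*g + sqrt(2))*(2*g - 4*sqrt(2) + 5)/2 - 20*sqrt(2))/(g^2 - 4*sqrt(2)*g + 5*g - 20*sqrt(2))^2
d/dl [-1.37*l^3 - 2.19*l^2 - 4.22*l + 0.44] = -4.11*l^2 - 4.38*l - 4.22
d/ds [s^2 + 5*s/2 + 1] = 2*s + 5/2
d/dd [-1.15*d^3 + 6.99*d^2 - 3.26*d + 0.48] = -3.45*d^2 + 13.98*d - 3.26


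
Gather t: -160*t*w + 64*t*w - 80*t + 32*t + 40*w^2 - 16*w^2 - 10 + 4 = t*(-96*w - 48) + 24*w^2 - 6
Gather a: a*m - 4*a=a*(m - 4)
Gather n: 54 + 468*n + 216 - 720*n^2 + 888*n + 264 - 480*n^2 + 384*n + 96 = -1200*n^2 + 1740*n + 630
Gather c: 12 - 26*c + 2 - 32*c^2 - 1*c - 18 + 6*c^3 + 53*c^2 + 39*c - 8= 6*c^3 + 21*c^2 + 12*c - 12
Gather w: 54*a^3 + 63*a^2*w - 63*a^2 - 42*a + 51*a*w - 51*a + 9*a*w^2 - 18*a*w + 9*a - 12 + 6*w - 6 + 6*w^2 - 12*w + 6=54*a^3 - 63*a^2 - 84*a + w^2*(9*a + 6) + w*(63*a^2 + 33*a - 6) - 12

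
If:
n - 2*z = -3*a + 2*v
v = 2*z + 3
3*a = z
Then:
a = z/3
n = 5*z + 6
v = 2*z + 3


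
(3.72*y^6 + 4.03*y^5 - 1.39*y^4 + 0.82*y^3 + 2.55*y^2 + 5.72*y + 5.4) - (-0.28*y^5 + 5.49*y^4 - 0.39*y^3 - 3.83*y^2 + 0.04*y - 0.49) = 3.72*y^6 + 4.31*y^5 - 6.88*y^4 + 1.21*y^3 + 6.38*y^2 + 5.68*y + 5.89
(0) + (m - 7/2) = m - 7/2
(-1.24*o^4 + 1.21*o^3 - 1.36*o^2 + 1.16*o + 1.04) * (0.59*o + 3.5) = -0.7316*o^5 - 3.6261*o^4 + 3.4326*o^3 - 4.0756*o^2 + 4.6736*o + 3.64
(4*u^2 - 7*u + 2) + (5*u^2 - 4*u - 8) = 9*u^2 - 11*u - 6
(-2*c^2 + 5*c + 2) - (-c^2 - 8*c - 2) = -c^2 + 13*c + 4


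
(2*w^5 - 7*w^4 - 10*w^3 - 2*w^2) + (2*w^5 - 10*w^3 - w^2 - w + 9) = 4*w^5 - 7*w^4 - 20*w^3 - 3*w^2 - w + 9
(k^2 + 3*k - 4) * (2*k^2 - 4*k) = 2*k^4 + 2*k^3 - 20*k^2 + 16*k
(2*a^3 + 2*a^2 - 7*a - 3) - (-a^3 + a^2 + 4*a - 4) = 3*a^3 + a^2 - 11*a + 1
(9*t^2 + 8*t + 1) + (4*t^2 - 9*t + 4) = 13*t^2 - t + 5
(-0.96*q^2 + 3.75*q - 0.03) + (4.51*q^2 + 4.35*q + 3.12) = 3.55*q^2 + 8.1*q + 3.09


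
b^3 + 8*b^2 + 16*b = b*(b + 4)^2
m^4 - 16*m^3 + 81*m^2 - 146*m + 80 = (m - 8)*(m - 5)*(m - 2)*(m - 1)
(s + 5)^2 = s^2 + 10*s + 25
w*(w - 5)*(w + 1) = w^3 - 4*w^2 - 5*w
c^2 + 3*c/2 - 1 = (c - 1/2)*(c + 2)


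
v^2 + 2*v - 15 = (v - 3)*(v + 5)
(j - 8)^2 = j^2 - 16*j + 64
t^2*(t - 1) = t^3 - t^2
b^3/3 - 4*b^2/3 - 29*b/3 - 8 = (b/3 + 1)*(b - 8)*(b + 1)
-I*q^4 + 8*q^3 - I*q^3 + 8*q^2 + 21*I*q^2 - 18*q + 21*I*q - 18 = (q + 2*I)*(q + 3*I)^2*(-I*q - I)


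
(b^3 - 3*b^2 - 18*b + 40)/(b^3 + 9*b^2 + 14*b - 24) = (b^2 - 7*b + 10)/(b^2 + 5*b - 6)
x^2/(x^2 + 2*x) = x/(x + 2)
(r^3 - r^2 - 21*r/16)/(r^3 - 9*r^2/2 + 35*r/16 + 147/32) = 2*r/(2*r - 7)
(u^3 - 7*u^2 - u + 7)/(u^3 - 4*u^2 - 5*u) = (u^2 - 8*u + 7)/(u*(u - 5))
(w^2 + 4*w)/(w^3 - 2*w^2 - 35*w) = (w + 4)/(w^2 - 2*w - 35)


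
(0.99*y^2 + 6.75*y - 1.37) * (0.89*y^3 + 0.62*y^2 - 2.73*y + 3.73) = 0.8811*y^5 + 6.6213*y^4 + 0.262999999999999*y^3 - 15.5842*y^2 + 28.9176*y - 5.1101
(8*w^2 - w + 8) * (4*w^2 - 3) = 32*w^4 - 4*w^3 + 8*w^2 + 3*w - 24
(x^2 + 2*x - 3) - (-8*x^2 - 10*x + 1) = 9*x^2 + 12*x - 4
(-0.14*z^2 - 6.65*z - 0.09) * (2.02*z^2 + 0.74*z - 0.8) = -0.2828*z^4 - 13.5366*z^3 - 4.9908*z^2 + 5.2534*z + 0.072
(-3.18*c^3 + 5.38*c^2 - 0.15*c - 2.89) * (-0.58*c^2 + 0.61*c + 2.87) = 1.8444*c^5 - 5.0602*c^4 - 5.7578*c^3 + 17.0253*c^2 - 2.1934*c - 8.2943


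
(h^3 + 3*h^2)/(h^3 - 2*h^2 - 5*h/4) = 4*h*(h + 3)/(4*h^2 - 8*h - 5)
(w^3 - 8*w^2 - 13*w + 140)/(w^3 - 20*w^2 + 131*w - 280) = (w + 4)/(w - 8)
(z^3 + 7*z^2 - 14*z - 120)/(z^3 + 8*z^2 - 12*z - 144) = (z + 5)/(z + 6)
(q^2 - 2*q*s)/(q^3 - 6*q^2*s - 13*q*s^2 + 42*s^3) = q/(q^2 - 4*q*s - 21*s^2)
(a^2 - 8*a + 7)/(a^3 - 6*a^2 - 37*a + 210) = (a - 1)/(a^2 + a - 30)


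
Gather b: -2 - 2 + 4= 0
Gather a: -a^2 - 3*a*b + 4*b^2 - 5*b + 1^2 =-a^2 - 3*a*b + 4*b^2 - 5*b + 1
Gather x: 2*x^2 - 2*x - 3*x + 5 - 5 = 2*x^2 - 5*x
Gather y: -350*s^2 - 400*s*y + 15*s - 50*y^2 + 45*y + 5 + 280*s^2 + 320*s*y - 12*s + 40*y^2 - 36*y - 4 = -70*s^2 + 3*s - 10*y^2 + y*(9 - 80*s) + 1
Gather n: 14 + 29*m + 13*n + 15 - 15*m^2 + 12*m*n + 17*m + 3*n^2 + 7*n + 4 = -15*m^2 + 46*m + 3*n^2 + n*(12*m + 20) + 33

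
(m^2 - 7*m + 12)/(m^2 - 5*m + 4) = (m - 3)/(m - 1)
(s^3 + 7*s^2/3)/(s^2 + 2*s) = s*(3*s + 7)/(3*(s + 2))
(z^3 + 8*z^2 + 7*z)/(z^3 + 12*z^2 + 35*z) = (z + 1)/(z + 5)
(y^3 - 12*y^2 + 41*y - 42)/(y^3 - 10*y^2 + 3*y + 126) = (y^2 - 5*y + 6)/(y^2 - 3*y - 18)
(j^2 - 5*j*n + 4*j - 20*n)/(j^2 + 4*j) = (j - 5*n)/j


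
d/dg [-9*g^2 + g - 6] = 1 - 18*g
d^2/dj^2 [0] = 0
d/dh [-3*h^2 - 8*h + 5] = -6*h - 8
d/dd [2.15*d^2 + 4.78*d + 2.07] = 4.3*d + 4.78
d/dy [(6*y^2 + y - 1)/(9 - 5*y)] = 2*(-15*y^2 + 54*y + 2)/(25*y^2 - 90*y + 81)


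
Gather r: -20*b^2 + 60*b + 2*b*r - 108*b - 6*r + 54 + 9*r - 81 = -20*b^2 - 48*b + r*(2*b + 3) - 27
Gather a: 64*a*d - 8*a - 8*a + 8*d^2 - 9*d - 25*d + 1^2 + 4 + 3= a*(64*d - 16) + 8*d^2 - 34*d + 8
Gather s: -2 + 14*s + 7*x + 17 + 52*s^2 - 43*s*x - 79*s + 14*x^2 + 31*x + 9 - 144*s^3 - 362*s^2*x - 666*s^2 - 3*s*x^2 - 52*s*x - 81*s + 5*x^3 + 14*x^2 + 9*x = -144*s^3 + s^2*(-362*x - 614) + s*(-3*x^2 - 95*x - 146) + 5*x^3 + 28*x^2 + 47*x + 24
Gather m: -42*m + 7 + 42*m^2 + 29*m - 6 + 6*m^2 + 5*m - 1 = 48*m^2 - 8*m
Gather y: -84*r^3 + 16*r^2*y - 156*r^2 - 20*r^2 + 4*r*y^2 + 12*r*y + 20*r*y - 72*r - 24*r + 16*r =-84*r^3 - 176*r^2 + 4*r*y^2 - 80*r + y*(16*r^2 + 32*r)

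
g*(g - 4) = g^2 - 4*g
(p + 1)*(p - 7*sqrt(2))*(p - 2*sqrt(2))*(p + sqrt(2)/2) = p^4 - 17*sqrt(2)*p^3/2 + p^3 - 17*sqrt(2)*p^2/2 + 19*p^2 + 19*p + 14*sqrt(2)*p + 14*sqrt(2)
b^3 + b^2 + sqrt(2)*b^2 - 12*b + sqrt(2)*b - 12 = (b + 1)*(b - 2*sqrt(2))*(b + 3*sqrt(2))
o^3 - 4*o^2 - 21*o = o*(o - 7)*(o + 3)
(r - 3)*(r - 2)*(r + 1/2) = r^3 - 9*r^2/2 + 7*r/2 + 3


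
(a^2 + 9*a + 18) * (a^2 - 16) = a^4 + 9*a^3 + 2*a^2 - 144*a - 288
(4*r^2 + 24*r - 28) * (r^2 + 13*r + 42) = 4*r^4 + 76*r^3 + 452*r^2 + 644*r - 1176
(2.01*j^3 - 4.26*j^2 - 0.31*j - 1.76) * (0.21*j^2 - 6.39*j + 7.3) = 0.4221*j^5 - 13.7385*j^4 + 41.8293*j^3 - 29.4867*j^2 + 8.9834*j - 12.848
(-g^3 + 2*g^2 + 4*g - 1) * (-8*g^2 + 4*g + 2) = 8*g^5 - 20*g^4 - 26*g^3 + 28*g^2 + 4*g - 2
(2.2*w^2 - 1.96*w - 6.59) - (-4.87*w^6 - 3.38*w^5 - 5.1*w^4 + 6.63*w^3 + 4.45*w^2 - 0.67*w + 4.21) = 4.87*w^6 + 3.38*w^5 + 5.1*w^4 - 6.63*w^3 - 2.25*w^2 - 1.29*w - 10.8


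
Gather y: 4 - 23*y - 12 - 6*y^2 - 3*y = -6*y^2 - 26*y - 8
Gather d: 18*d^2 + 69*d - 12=18*d^2 + 69*d - 12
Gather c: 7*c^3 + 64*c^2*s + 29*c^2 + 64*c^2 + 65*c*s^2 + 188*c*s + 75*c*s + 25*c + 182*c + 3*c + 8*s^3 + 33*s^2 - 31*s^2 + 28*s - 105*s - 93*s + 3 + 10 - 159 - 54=7*c^3 + c^2*(64*s + 93) + c*(65*s^2 + 263*s + 210) + 8*s^3 + 2*s^2 - 170*s - 200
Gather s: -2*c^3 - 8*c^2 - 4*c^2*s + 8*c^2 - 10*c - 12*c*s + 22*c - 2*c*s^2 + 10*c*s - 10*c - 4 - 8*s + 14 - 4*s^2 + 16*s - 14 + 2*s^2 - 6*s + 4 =-2*c^3 + 2*c + s^2*(-2*c - 2) + s*(-4*c^2 - 2*c + 2)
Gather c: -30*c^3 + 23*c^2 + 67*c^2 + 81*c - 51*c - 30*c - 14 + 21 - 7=-30*c^3 + 90*c^2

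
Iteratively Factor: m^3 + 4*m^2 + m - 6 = (m + 2)*(m^2 + 2*m - 3) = (m - 1)*(m + 2)*(m + 3)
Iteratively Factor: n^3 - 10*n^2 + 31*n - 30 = (n - 5)*(n^2 - 5*n + 6) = (n - 5)*(n - 3)*(n - 2)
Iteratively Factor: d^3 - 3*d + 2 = (d + 2)*(d^2 - 2*d + 1) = (d - 1)*(d + 2)*(d - 1)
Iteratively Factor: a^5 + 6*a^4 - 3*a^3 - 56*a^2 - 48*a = (a + 1)*(a^4 + 5*a^3 - 8*a^2 - 48*a) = a*(a + 1)*(a^3 + 5*a^2 - 8*a - 48) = a*(a + 1)*(a + 4)*(a^2 + a - 12) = a*(a + 1)*(a + 4)^2*(a - 3)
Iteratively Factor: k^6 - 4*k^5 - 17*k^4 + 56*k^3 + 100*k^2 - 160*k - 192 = (k + 2)*(k^5 - 6*k^4 - 5*k^3 + 66*k^2 - 32*k - 96) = (k - 4)*(k + 2)*(k^4 - 2*k^3 - 13*k^2 + 14*k + 24) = (k - 4)*(k - 2)*(k + 2)*(k^3 - 13*k - 12) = (k - 4)*(k - 2)*(k + 2)*(k + 3)*(k^2 - 3*k - 4) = (k - 4)^2*(k - 2)*(k + 2)*(k + 3)*(k + 1)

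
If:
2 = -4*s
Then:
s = -1/2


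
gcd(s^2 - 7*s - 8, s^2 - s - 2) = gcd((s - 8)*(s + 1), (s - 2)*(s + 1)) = s + 1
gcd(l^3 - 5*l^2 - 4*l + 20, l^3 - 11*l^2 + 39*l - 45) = l - 5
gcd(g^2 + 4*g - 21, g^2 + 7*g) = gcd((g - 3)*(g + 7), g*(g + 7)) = g + 7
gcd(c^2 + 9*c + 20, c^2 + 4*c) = c + 4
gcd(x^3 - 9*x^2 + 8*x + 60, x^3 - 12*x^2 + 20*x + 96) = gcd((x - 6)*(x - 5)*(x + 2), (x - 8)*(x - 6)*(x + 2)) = x^2 - 4*x - 12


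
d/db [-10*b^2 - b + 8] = -20*b - 1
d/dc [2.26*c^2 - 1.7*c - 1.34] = 4.52*c - 1.7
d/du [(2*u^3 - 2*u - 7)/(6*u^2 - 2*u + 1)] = 2*(6*u^4 - 4*u^3 + 9*u^2 + 42*u - 8)/(36*u^4 - 24*u^3 + 16*u^2 - 4*u + 1)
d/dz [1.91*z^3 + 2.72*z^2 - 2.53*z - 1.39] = 5.73*z^2 + 5.44*z - 2.53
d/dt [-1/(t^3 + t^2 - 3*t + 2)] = (3*t^2 + 2*t - 3)/(t^3 + t^2 - 3*t + 2)^2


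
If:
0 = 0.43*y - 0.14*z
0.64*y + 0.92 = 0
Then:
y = -1.44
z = -4.42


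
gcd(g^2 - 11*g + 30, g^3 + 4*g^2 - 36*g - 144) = g - 6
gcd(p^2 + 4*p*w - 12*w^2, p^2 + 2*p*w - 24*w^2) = p + 6*w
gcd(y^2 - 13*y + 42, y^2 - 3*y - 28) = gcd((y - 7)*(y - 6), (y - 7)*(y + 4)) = y - 7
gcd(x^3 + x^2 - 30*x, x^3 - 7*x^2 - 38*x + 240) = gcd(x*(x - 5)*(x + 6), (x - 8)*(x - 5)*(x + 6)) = x^2 + x - 30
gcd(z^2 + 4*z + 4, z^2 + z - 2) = z + 2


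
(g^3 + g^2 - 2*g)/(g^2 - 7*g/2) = 2*(g^2 + g - 2)/(2*g - 7)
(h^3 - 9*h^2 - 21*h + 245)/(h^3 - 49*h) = (h^2 - 2*h - 35)/(h*(h + 7))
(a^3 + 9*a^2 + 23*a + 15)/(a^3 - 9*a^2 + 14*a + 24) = (a^2 + 8*a + 15)/(a^2 - 10*a + 24)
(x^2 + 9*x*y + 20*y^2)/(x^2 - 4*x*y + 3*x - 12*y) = (x^2 + 9*x*y + 20*y^2)/(x^2 - 4*x*y + 3*x - 12*y)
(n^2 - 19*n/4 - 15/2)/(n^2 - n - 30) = (n + 5/4)/(n + 5)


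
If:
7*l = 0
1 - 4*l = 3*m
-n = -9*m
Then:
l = 0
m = 1/3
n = 3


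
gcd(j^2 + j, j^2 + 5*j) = j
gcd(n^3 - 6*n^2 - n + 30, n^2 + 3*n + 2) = n + 2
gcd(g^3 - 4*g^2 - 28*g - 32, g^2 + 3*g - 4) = 1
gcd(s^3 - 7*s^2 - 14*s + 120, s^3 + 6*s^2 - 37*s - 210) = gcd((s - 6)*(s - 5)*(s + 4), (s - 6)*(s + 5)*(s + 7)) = s - 6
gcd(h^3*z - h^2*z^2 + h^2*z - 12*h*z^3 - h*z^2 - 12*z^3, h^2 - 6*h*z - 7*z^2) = 1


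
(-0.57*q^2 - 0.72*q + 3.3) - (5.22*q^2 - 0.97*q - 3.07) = -5.79*q^2 + 0.25*q + 6.37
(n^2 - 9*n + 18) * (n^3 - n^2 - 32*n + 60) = n^5 - 10*n^4 - 5*n^3 + 330*n^2 - 1116*n + 1080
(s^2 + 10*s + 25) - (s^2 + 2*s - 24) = 8*s + 49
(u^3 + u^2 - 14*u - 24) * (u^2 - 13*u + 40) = u^5 - 12*u^4 + 13*u^3 + 198*u^2 - 248*u - 960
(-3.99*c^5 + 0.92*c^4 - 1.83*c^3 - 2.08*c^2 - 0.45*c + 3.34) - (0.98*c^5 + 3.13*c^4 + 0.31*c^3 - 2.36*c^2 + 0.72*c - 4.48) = -4.97*c^5 - 2.21*c^4 - 2.14*c^3 + 0.28*c^2 - 1.17*c + 7.82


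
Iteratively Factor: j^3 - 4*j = (j + 2)*(j^2 - 2*j) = (j - 2)*(j + 2)*(j)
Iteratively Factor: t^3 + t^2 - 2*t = (t + 2)*(t^2 - t) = t*(t + 2)*(t - 1)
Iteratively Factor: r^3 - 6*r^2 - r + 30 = (r - 3)*(r^2 - 3*r - 10) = (r - 3)*(r + 2)*(r - 5)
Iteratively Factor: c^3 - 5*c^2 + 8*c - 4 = (c - 1)*(c^2 - 4*c + 4) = (c - 2)*(c - 1)*(c - 2)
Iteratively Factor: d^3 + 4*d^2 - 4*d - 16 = (d + 4)*(d^2 - 4) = (d - 2)*(d + 4)*(d + 2)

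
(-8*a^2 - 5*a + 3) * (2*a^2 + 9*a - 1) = -16*a^4 - 82*a^3 - 31*a^2 + 32*a - 3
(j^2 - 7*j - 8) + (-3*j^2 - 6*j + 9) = -2*j^2 - 13*j + 1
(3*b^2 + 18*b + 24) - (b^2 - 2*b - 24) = 2*b^2 + 20*b + 48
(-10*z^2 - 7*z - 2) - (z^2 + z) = -11*z^2 - 8*z - 2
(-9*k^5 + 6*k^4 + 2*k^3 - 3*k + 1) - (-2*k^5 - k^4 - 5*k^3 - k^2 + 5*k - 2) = -7*k^5 + 7*k^4 + 7*k^3 + k^2 - 8*k + 3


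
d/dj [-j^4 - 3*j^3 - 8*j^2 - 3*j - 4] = -4*j^3 - 9*j^2 - 16*j - 3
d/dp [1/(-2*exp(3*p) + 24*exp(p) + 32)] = 3*(exp(2*p) - 4)*exp(p)/(2*(-exp(3*p) + 12*exp(p) + 16)^2)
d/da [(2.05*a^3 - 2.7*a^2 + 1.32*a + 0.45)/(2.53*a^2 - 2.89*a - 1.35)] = (5.1865*a^4 - 11.849*a^3 - 3.8391*a^2 + 5.013*a - 0.4815)/(6.4009*a^4 - 14.6234*a^3 + 1.5211*a^2 + 7.803*a + 1.8225)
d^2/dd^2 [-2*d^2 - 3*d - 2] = -4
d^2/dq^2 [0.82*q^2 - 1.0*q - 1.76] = 1.64000000000000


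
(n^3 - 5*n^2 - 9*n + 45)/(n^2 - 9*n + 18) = (n^2 - 2*n - 15)/(n - 6)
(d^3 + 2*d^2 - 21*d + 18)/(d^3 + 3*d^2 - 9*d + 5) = (d^2 + 3*d - 18)/(d^2 + 4*d - 5)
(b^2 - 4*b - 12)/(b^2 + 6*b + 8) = (b - 6)/(b + 4)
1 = 1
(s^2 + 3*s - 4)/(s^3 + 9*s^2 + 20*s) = (s - 1)/(s*(s + 5))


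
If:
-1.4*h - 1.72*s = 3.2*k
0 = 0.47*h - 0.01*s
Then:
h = 0.0212765957446809*s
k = -0.546808510638298*s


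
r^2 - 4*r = r*(r - 4)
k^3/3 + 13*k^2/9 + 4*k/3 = k*(k/3 + 1)*(k + 4/3)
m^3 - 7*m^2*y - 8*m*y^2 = m*(m - 8*y)*(m + y)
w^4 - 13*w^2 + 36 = (w - 3)*(w - 2)*(w + 2)*(w + 3)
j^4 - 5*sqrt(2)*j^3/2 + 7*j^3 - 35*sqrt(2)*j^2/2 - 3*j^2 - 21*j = j*(j + 7)*(j - 3*sqrt(2))*(j + sqrt(2)/2)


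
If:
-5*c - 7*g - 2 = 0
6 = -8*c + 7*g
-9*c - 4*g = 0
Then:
No Solution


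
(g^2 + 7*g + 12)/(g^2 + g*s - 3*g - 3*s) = (g^2 + 7*g + 12)/(g^2 + g*s - 3*g - 3*s)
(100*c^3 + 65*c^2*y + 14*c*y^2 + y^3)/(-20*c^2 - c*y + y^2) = (25*c^2 + 10*c*y + y^2)/(-5*c + y)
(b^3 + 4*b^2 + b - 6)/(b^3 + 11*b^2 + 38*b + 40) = (b^2 + 2*b - 3)/(b^2 + 9*b + 20)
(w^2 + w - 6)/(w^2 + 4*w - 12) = (w + 3)/(w + 6)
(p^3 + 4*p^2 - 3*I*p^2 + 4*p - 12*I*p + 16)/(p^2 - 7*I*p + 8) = (p^2 + 4*p*(1 - I) - 16*I)/(p - 8*I)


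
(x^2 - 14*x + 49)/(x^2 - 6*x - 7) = (x - 7)/(x + 1)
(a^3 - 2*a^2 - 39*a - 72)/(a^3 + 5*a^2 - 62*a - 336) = (a^2 + 6*a + 9)/(a^2 + 13*a + 42)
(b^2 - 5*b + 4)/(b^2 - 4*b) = (b - 1)/b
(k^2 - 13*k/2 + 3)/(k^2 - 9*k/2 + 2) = (k - 6)/(k - 4)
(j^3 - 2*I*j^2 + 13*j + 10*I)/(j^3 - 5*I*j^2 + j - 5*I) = (j + 2*I)/(j - I)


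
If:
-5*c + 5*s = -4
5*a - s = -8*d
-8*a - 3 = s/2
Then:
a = -s/16 - 3/8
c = s + 4/5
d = 21*s/128 + 15/64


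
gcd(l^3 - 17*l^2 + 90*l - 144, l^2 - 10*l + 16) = l - 8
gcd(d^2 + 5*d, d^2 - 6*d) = d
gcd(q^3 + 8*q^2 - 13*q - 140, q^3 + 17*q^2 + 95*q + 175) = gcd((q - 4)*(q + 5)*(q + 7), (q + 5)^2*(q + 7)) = q^2 + 12*q + 35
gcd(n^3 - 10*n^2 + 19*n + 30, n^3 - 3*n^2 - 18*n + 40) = n - 5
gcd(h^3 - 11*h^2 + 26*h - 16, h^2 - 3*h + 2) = h^2 - 3*h + 2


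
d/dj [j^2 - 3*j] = 2*j - 3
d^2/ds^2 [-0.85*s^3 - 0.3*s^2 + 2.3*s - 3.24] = -5.1*s - 0.6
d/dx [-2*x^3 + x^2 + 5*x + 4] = -6*x^2 + 2*x + 5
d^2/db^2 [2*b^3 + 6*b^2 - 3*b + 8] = 12*b + 12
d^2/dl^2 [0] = 0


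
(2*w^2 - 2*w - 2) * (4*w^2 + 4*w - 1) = 8*w^4 - 18*w^2 - 6*w + 2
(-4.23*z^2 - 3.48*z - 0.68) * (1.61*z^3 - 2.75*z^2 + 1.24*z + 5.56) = -6.8103*z^5 + 6.0297*z^4 + 3.23*z^3 - 25.964*z^2 - 20.192*z - 3.7808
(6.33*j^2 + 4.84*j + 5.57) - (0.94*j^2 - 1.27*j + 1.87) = 5.39*j^2 + 6.11*j + 3.7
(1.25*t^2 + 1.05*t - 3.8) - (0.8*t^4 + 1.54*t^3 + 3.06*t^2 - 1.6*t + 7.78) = -0.8*t^4 - 1.54*t^3 - 1.81*t^2 + 2.65*t - 11.58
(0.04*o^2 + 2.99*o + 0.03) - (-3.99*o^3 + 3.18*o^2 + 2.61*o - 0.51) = 3.99*o^3 - 3.14*o^2 + 0.38*o + 0.54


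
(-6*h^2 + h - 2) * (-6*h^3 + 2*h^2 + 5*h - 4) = 36*h^5 - 18*h^4 - 16*h^3 + 25*h^2 - 14*h + 8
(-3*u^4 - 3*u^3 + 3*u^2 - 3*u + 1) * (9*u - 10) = -27*u^5 + 3*u^4 + 57*u^3 - 57*u^2 + 39*u - 10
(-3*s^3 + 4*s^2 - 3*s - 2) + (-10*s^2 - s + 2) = -3*s^3 - 6*s^2 - 4*s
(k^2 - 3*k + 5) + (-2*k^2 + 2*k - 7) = -k^2 - k - 2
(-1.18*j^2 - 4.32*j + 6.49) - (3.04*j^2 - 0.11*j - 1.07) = -4.22*j^2 - 4.21*j + 7.56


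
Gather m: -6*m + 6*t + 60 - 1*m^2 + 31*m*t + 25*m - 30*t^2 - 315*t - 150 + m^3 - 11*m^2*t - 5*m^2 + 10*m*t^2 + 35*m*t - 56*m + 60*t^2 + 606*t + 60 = m^3 + m^2*(-11*t - 6) + m*(10*t^2 + 66*t - 37) + 30*t^2 + 297*t - 30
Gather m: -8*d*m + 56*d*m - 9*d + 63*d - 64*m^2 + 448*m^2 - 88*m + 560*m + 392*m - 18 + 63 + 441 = 54*d + 384*m^2 + m*(48*d + 864) + 486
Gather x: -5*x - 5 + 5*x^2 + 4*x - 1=5*x^2 - x - 6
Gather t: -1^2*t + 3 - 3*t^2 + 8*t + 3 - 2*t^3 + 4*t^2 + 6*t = -2*t^3 + t^2 + 13*t + 6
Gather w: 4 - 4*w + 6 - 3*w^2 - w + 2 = -3*w^2 - 5*w + 12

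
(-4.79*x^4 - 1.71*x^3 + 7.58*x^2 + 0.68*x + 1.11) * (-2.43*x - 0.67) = 11.6397*x^5 + 7.3646*x^4 - 17.2737*x^3 - 6.731*x^2 - 3.1529*x - 0.7437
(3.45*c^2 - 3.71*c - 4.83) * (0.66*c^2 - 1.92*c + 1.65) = 2.277*c^4 - 9.0726*c^3 + 9.6279*c^2 + 3.1521*c - 7.9695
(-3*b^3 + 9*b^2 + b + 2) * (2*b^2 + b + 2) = -6*b^5 + 15*b^4 + 5*b^3 + 23*b^2 + 4*b + 4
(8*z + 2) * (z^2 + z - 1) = 8*z^3 + 10*z^2 - 6*z - 2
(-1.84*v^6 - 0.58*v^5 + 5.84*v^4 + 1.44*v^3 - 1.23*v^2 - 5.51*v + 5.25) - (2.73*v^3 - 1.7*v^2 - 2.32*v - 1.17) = -1.84*v^6 - 0.58*v^5 + 5.84*v^4 - 1.29*v^3 + 0.47*v^2 - 3.19*v + 6.42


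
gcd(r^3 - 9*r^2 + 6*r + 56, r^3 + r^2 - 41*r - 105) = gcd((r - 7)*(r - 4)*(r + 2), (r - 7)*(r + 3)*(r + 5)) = r - 7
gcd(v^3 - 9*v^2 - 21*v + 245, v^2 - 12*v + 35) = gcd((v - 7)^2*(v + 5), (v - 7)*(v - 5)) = v - 7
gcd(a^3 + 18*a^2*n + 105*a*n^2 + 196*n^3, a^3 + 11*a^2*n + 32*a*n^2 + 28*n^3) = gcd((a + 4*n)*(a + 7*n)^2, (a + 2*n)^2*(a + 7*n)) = a + 7*n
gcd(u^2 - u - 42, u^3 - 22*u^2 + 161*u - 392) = u - 7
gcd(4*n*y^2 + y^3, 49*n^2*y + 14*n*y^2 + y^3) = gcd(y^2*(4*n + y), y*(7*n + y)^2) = y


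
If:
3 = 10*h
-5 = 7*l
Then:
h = 3/10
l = -5/7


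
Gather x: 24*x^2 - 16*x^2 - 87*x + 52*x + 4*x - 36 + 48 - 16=8*x^2 - 31*x - 4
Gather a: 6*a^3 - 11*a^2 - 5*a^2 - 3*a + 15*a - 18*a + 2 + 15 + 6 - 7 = 6*a^3 - 16*a^2 - 6*a + 16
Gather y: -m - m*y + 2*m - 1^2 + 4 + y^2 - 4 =-m*y + m + y^2 - 1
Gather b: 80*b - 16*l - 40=80*b - 16*l - 40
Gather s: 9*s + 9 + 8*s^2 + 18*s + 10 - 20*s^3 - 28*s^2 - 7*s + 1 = -20*s^3 - 20*s^2 + 20*s + 20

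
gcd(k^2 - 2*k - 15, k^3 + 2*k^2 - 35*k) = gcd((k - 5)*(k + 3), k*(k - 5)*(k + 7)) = k - 5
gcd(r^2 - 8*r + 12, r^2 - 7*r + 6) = r - 6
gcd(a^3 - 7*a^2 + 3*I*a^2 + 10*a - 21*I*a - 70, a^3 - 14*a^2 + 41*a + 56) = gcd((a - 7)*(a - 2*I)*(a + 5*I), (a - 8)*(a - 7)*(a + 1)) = a - 7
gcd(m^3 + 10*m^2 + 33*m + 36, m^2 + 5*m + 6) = m + 3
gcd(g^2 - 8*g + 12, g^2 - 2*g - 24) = g - 6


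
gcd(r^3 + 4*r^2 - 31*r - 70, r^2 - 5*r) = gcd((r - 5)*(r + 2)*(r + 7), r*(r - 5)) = r - 5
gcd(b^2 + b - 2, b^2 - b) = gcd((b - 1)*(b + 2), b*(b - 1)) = b - 1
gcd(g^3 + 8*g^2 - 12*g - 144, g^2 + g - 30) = g + 6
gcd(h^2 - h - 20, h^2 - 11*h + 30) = h - 5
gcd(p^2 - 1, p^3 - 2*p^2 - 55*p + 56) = p - 1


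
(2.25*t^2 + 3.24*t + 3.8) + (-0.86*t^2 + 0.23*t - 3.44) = 1.39*t^2 + 3.47*t + 0.36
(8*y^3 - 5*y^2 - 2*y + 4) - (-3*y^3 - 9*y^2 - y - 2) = 11*y^3 + 4*y^2 - y + 6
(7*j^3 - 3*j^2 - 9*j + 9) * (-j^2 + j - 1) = -7*j^5 + 10*j^4 - j^3 - 15*j^2 + 18*j - 9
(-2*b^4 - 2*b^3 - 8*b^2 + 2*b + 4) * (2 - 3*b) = 6*b^5 + 2*b^4 + 20*b^3 - 22*b^2 - 8*b + 8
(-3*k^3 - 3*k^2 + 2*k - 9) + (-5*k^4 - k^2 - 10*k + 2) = -5*k^4 - 3*k^3 - 4*k^2 - 8*k - 7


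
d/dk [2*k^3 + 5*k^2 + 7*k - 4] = 6*k^2 + 10*k + 7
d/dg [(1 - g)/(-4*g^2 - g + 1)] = (4*g^2 + g - (g - 1)*(8*g + 1) - 1)/(4*g^2 + g - 1)^2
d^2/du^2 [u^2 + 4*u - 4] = 2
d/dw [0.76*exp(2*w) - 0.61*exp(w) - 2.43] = (1.52*exp(w) - 0.61)*exp(w)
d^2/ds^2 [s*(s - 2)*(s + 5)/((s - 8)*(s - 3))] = 48*(5*s^3 - 42*s^2 + 102*s - 38)/(s^6 - 33*s^5 + 435*s^4 - 2915*s^3 + 10440*s^2 - 19008*s + 13824)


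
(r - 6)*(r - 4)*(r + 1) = r^3 - 9*r^2 + 14*r + 24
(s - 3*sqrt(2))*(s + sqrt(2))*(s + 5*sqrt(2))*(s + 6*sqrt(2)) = s^4 + 9*sqrt(2)*s^3 + 10*s^2 - 186*sqrt(2)*s - 360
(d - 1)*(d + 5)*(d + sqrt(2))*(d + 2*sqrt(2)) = d^4 + 4*d^3 + 3*sqrt(2)*d^3 - d^2 + 12*sqrt(2)*d^2 - 15*sqrt(2)*d + 16*d - 20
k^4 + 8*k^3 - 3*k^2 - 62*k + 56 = (k - 2)*(k - 1)*(k + 4)*(k + 7)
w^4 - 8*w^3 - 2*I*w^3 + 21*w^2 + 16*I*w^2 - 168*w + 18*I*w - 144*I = (w - 8)*(w - 6*I)*(w + I)*(w + 3*I)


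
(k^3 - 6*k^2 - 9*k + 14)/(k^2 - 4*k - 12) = (k^2 - 8*k + 7)/(k - 6)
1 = 1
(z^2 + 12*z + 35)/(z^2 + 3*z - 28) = (z + 5)/(z - 4)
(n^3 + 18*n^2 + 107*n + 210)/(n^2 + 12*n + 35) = n + 6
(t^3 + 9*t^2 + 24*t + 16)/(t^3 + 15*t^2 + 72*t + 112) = (t + 1)/(t + 7)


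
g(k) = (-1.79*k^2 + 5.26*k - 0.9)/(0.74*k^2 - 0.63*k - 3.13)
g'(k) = (0.63 - 1.48*k)*(-1.79*k^2 + 5.26*k - 0.9)/(0.74*k^2 - 0.63*k - 3.13)^2 + (5.26 - 3.58*k)/(0.74*k^2 - 0.63*k - 3.13)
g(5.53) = -1.66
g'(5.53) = -0.13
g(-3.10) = -5.80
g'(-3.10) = -2.34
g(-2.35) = -9.50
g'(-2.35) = -10.40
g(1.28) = -1.06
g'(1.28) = -0.74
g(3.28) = -1.05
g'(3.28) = -0.74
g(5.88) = -1.70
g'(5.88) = -0.11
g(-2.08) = -14.17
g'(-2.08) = -28.84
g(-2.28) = -10.31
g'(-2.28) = -12.94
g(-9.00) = -3.09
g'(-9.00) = -0.09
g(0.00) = 0.29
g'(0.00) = -1.74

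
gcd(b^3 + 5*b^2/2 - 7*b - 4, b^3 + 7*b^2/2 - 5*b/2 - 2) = b^2 + 9*b/2 + 2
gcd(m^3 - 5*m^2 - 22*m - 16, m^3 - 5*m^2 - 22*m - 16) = m^3 - 5*m^2 - 22*m - 16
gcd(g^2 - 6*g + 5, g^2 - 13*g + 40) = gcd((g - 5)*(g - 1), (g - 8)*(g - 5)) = g - 5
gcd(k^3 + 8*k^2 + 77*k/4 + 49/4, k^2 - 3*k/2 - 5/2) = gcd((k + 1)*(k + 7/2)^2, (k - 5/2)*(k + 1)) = k + 1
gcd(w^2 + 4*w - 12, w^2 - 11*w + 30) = 1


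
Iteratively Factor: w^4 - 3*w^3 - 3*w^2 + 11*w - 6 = (w - 1)*(w^3 - 2*w^2 - 5*w + 6) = (w - 1)^2*(w^2 - w - 6) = (w - 1)^2*(w + 2)*(w - 3)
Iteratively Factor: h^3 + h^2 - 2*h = (h + 2)*(h^2 - h) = (h - 1)*(h + 2)*(h)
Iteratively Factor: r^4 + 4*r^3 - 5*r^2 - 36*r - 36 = (r + 3)*(r^3 + r^2 - 8*r - 12) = (r - 3)*(r + 3)*(r^2 + 4*r + 4) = (r - 3)*(r + 2)*(r + 3)*(r + 2)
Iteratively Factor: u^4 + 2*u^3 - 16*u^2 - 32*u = (u)*(u^3 + 2*u^2 - 16*u - 32) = u*(u - 4)*(u^2 + 6*u + 8) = u*(u - 4)*(u + 2)*(u + 4)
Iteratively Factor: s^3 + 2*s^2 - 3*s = (s - 1)*(s^2 + 3*s) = (s - 1)*(s + 3)*(s)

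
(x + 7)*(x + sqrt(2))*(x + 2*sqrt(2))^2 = x^4 + 7*x^3 + 5*sqrt(2)*x^3 + 16*x^2 + 35*sqrt(2)*x^2 + 8*sqrt(2)*x + 112*x + 56*sqrt(2)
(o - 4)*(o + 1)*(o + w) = o^3 + o^2*w - 3*o^2 - 3*o*w - 4*o - 4*w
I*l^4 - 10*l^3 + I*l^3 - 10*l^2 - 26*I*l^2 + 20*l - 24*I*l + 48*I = (l + 2)*(l + 4*I)*(l + 6*I)*(I*l - I)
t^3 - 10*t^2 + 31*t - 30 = (t - 5)*(t - 3)*(t - 2)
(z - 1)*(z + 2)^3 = z^4 + 5*z^3 + 6*z^2 - 4*z - 8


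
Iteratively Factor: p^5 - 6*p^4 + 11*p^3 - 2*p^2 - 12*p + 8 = (p - 2)*(p^4 - 4*p^3 + 3*p^2 + 4*p - 4) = (p - 2)^2*(p^3 - 2*p^2 - p + 2) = (p - 2)^2*(p - 1)*(p^2 - p - 2) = (p - 2)^2*(p - 1)*(p + 1)*(p - 2)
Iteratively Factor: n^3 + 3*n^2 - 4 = (n + 2)*(n^2 + n - 2) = (n + 2)^2*(n - 1)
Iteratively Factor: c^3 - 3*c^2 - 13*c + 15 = (c - 1)*(c^2 - 2*c - 15) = (c - 1)*(c + 3)*(c - 5)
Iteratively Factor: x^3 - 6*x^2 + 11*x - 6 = (x - 2)*(x^2 - 4*x + 3) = (x - 2)*(x - 1)*(x - 3)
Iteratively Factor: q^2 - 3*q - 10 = (q - 5)*(q + 2)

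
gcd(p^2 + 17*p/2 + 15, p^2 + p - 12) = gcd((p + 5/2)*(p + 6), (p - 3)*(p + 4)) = 1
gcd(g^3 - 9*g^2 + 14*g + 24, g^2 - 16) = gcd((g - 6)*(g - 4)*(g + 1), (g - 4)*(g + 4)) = g - 4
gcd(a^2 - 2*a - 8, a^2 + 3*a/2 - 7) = 1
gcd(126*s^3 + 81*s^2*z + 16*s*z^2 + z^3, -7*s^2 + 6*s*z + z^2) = 7*s + z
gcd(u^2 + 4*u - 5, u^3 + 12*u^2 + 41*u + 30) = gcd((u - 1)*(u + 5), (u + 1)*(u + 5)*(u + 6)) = u + 5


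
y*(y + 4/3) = y^2 + 4*y/3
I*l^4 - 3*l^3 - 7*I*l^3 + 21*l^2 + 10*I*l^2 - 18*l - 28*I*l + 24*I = (l - 6)*(l - 1)*(l + 4*I)*(I*l + 1)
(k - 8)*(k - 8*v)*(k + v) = k^3 - 7*k^2*v - 8*k^2 - 8*k*v^2 + 56*k*v + 64*v^2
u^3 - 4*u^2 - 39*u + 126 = (u - 7)*(u - 3)*(u + 6)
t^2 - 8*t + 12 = (t - 6)*(t - 2)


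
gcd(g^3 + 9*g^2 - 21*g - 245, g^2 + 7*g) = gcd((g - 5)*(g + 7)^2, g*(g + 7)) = g + 7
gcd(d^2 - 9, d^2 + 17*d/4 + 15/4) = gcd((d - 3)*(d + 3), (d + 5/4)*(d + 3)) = d + 3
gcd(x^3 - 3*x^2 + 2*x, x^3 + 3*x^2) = x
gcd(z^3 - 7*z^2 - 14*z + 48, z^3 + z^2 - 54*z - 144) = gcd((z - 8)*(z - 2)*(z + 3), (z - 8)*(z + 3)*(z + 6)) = z^2 - 5*z - 24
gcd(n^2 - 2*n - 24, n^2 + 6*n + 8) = n + 4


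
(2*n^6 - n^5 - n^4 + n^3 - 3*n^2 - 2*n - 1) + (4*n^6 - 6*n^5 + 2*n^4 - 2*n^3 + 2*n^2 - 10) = 6*n^6 - 7*n^5 + n^4 - n^3 - n^2 - 2*n - 11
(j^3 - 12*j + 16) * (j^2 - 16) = j^5 - 28*j^3 + 16*j^2 + 192*j - 256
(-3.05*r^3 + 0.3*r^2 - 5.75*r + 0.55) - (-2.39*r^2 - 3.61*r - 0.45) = -3.05*r^3 + 2.69*r^2 - 2.14*r + 1.0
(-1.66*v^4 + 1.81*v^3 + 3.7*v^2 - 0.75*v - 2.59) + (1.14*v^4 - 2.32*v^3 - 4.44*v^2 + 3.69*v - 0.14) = -0.52*v^4 - 0.51*v^3 - 0.74*v^2 + 2.94*v - 2.73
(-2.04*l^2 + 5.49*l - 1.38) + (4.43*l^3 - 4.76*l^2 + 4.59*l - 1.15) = 4.43*l^3 - 6.8*l^2 + 10.08*l - 2.53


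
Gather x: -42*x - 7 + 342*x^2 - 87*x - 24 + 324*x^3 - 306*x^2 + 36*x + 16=324*x^3 + 36*x^2 - 93*x - 15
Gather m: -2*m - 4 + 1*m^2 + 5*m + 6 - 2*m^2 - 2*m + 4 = -m^2 + m + 6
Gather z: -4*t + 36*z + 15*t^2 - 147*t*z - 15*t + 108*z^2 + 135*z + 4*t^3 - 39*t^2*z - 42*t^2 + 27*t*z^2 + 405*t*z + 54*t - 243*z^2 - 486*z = 4*t^3 - 27*t^2 + 35*t + z^2*(27*t - 135) + z*(-39*t^2 + 258*t - 315)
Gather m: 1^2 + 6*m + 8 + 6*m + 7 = 12*m + 16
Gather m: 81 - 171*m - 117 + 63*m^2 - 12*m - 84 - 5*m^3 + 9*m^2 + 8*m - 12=-5*m^3 + 72*m^2 - 175*m - 132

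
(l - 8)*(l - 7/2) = l^2 - 23*l/2 + 28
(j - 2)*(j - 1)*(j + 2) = j^3 - j^2 - 4*j + 4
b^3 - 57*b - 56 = (b - 8)*(b + 1)*(b + 7)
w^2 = w^2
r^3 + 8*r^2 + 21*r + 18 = (r + 2)*(r + 3)^2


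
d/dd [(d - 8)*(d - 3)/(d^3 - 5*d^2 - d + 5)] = ((d - 8)*(d - 3)*(-3*d^2 + 10*d + 1) + (2*d - 11)*(d^3 - 5*d^2 - d + 5))/(d^3 - 5*d^2 - d + 5)^2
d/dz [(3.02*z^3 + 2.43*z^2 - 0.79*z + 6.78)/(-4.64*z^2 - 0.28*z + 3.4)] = (-14.0128*z^4 - 1.6912*z^3 + 26.458*z^2 + 79.4424*z - 0.7876)/(21.5296*z^4 + 2.5984*z^3 - 31.4736*z^2 - 1.904*z + 11.56)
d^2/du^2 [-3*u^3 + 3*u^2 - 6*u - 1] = 6 - 18*u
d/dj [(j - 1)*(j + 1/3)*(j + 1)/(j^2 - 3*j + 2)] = (j^2 - 4*j - 3)/(j^2 - 4*j + 4)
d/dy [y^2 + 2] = 2*y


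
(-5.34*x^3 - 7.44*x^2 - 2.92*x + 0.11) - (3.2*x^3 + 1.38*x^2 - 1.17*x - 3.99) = -8.54*x^3 - 8.82*x^2 - 1.75*x + 4.1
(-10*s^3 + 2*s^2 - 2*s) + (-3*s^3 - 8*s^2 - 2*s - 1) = -13*s^3 - 6*s^2 - 4*s - 1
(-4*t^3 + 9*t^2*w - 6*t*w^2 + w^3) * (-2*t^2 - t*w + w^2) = 8*t^5 - 14*t^4*w - t^3*w^2 + 13*t^2*w^3 - 7*t*w^4 + w^5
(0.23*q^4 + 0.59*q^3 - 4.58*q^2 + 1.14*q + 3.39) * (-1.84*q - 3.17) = -0.4232*q^5 - 1.8147*q^4 + 6.5569*q^3 + 12.421*q^2 - 9.8514*q - 10.7463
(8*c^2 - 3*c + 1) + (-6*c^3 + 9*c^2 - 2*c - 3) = -6*c^3 + 17*c^2 - 5*c - 2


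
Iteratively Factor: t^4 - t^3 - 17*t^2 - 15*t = (t - 5)*(t^3 + 4*t^2 + 3*t) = (t - 5)*(t + 1)*(t^2 + 3*t) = (t - 5)*(t + 1)*(t + 3)*(t)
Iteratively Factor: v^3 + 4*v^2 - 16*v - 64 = (v - 4)*(v^2 + 8*v + 16) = (v - 4)*(v + 4)*(v + 4)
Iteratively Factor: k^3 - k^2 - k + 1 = (k + 1)*(k^2 - 2*k + 1) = (k - 1)*(k + 1)*(k - 1)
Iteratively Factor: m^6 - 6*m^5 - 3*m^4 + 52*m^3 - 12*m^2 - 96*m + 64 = (m - 4)*(m^5 - 2*m^4 - 11*m^3 + 8*m^2 + 20*m - 16) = (m - 4)*(m + 2)*(m^4 - 4*m^3 - 3*m^2 + 14*m - 8) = (m - 4)^2*(m + 2)*(m^3 - 3*m + 2) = (m - 4)^2*(m + 2)^2*(m^2 - 2*m + 1) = (m - 4)^2*(m - 1)*(m + 2)^2*(m - 1)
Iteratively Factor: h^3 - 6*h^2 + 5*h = (h - 5)*(h^2 - h) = (h - 5)*(h - 1)*(h)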